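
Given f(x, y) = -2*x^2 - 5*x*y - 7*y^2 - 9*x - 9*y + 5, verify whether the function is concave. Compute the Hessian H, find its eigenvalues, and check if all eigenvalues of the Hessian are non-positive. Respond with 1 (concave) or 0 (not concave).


The Hessian of f(x,y) = -2*x^2 - 5*x*y - 7*y^2 - 9*x - 9*y + 5 is:
H = [[-4, -5], [-5, -14]]
Trace = -4 - 14 = -18
Determinant = -4*-14 - (-5)^2 = 31
Discriminant = (-18)^2 - 4*31 = 200.0
Eigenvalues: lambda_1 = -16.0711, lambda_2 = -1.9289
The function is concave.

1


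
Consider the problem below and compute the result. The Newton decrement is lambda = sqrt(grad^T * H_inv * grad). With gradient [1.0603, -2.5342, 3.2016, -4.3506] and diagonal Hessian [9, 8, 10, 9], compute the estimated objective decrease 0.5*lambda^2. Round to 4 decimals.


Step 1: H is diagonal, so H^(-1) * g = [0.1178, -0.3168, 0.3202, -0.4834].
Step 2: g^T H^(-1) g = sum_i g_i^2 / H_ii
  = (1.0603)^2/9 + (-2.5342)^2/8 + (3.2016)^2/10 + (-4.3506)^2/9
  = 0.1249 + 0.8028 + 1.025 + 2.1031 = 4.0558
Step 3: Objective decrease = 0.5 * g^T H^(-1) g = 2.0279


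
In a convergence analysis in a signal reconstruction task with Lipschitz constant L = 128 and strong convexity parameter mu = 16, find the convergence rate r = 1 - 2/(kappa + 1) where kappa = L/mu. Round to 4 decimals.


Step 1: Compute the condition number.
kappa = L/mu = 128/16 = 8.0
Step 2: Compute the convergence rate.
r = 1 - 2/(kappa + 1) = 1 - 2*mu/(L + mu) = (L - mu)/(L + mu) = 112/144 = 0.7778


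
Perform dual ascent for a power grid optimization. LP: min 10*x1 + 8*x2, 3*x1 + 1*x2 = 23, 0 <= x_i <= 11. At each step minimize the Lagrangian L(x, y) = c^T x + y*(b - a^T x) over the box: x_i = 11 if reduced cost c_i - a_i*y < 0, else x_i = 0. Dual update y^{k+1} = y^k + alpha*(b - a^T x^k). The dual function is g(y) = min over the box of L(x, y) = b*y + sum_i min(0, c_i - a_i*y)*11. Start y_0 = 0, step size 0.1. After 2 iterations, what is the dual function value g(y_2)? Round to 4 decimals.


Dual ascent for LP: min 10*x1 + 8*x2, 3*x1 + 1*x2 = 23, 0 <= x_i <= 11
Step 1: y^k = 0.0, reduced costs: (10.0, 8.0)
  x^k = (0.0, 0.0), subgradient = b - a^T x = 23.0
  y^{k+1} = 0.0 + 0.1*23.0 = 2.3
Step 2: y^k = 2.3, reduced costs: (3.1, 5.7)
  x^k = (0.0, 0.0), subgradient = b - a^T x = 23.0
  y^{k+1} = 2.3 + 0.1*23.0 = 4.6
Dual objective at y_2 = 4.6: reduced costs (-3.8, 3.4), box minimizer x = (11.0, 0.0)
g(y_2) = b*y + (c1 - a1*y)*x1 + (c2 - a2*y)*x2 = 23*4.6 + (-3.8)*11.0 + 3.4*0.0 = 105.8 - 41.8 + 0.0 = 64.0


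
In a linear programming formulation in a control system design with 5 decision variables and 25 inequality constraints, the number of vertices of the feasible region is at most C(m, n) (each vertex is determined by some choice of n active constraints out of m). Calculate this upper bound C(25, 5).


Each vertex corresponds to some choice of n active constraints out of m, so the number of vertices is at most C(m, n) = m! / (n!(m-n)!).
m = 25, n = 5
Numerator: 25 * 24 * 23 * 22 * 21
Denominator: 5! = 120
C(25, 5) = 53130


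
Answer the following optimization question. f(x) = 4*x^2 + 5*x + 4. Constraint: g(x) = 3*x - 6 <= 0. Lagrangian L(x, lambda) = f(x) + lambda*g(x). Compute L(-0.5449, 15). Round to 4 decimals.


Step 1: Evaluate f(x).
f(-0.5449) = 4*(-0.5449)^2 + 5*(-0.5449) + 4 = 2.4632
Step 2: Evaluate g(x).
g(-0.5449) = 3*-0.5449 - 6 = -7.6347
Step 3: Compute Lagrangian.
L = 2.4632 + 15*-7.6347 = -112.0573


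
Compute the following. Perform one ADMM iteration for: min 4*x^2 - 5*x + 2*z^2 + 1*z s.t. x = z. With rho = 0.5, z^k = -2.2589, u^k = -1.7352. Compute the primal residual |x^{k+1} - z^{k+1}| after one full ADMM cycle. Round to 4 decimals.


ADMM iteration with rho = 0.5, z^k = -2.2589, u^k = -1.7352
Step 1: x-update.
Minimize 4*x^2 - 5*x + (0.5/2)*(x + 2.2589 - 1.7352)^2
FOC: (2*4 + 0.5)*x = 5 + 0.5*(-2.2589 + 1.7352)
x^{k+1} = 0.5574
Step 2: z-update.
Minimize 2*z^2 + 1*z + (0.5/2)*(0.5574 - z - 1.7352)^2
FOC: (2*2 + 0.5)*z = -1 + 0.5*(0.5574 - 1.7352)
z^{k+1} = -0.3531
Step 3: u-update.
u^{k+1} = -1.7352 + 0.5574 + 0.3531 = -0.8247
Step 4: Primal residual = |0.5574 + 0.3531| = 0.9105


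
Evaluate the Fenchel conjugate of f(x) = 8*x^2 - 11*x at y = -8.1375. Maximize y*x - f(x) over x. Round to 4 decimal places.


f*(y) = sup_x {y*x - a*x^2 - b*x} = sup_x {(y-b)*x - a*x^2}
FOC: (y - b) - 2a*x = 0 => x* = (y - b)/(2a)
x* = (-8.1375 + 11)/(2*8) = 0.1789
f*(-8.1375) = (y-b)^2/(4a) = (-8.1375 + 11)^2/(4*8)
= 8.1939/32 = 0.2561


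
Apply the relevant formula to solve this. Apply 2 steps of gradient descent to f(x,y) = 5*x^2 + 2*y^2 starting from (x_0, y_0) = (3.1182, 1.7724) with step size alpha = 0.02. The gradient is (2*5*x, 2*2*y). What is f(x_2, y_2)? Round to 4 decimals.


Gradient descent on f(x,y) = 5*x^2 + 2*y^2.
Starting point: (3.1182, 1.7724), alpha = 0.02
Step 1: grad_x = 2*5*3.1182 = 31.182, grad_y = 2*2*1.7724 = 7.0896
  x_1 = 3.1182 - 0.02*31.182 = 2.4946
  y_1 = 1.7724 - 0.02*7.0896 = 1.6306
Step 2: grad_x = 2*5*2.4946 = 24.9456, grad_y = 2*2*1.6306 = 6.5224
  x_2 = 2.4946 - 0.02*24.9456 = 1.9956
  y_2 = 1.6306 - 0.02*6.5224 = 1.5002
f(1.9956, 1.5002) = 5*1.9956^2 + 2*1.5002^2 = 24.414


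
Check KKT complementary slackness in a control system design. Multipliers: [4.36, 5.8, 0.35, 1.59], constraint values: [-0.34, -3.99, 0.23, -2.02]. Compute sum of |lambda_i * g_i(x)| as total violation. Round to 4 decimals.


KKT complementary slackness check:
lambda_1 * g_1 = 4.36 * -0.34 = -1.4824
lambda_2 * g_2 = 5.8 * -3.99 = -23.142
lambda_3 * g_3 = 0.35 * 0.23 = 0.0805
lambda_4 * g_4 = 1.59 * -2.02 = -3.2118
Total violation = 1.4824 + 23.142 + 0.0805 + 3.2118 = 27.9167


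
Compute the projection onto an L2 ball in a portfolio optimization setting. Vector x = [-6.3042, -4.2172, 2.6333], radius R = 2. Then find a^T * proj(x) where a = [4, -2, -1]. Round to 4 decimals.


Step 1: Compute ||x|| (intermediates to 6 decimals).
||x|| = sqrt((-6.3042)^2 + (-4.2172)^2 + 2.6333^2) = 8.028822
Step 2: Project.
Since ||x|| > R, scale = R/||x|| = 2/8.028822 = 0.249103, proj(x) = scale * x
proj(x) = [-1.570395, -1.050517, 0.655963]
Step 3: Dot product.
a^T * proj(x) = 4*(-1.570395) - 2*(-1.050517) - 1*0.655963 = -4.8365


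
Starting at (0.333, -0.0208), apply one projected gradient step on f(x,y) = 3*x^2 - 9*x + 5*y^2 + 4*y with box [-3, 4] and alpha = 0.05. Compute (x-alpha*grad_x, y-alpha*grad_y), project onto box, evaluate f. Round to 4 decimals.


Step 1: Compute gradient at (0.333, -0.0208).
grad_x = 2*3*0.333 - 9 = -7.002
grad_y = 2*5*-0.0208 + 4 = 3.792
Step 2: Gradient step.
x_raw = 0.333 - 0.05*-7.002 = 0.6831
y_raw = -0.0208 - 0.05*3.792 = -0.2104
Step 3: Project onto [-3, 4].
x_proj = clip(0.6831) = 0.6831
y_proj = clip(-0.2104) = -0.2104
Step 4: Evaluate f.
f(0.6831, -0.2104) = -5.3683


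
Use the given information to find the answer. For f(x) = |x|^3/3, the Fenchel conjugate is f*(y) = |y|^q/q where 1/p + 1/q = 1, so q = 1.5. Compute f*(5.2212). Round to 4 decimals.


The conjugate exponent q satisfies 1/p + 1/q = 1.
p = 3, so q = 3/(3 - 1) = 1.5
|y|^q = 5.2212^1.5 = 11.9304
f*(5.2212) = 11.9304 / 1.5 = 7.9536


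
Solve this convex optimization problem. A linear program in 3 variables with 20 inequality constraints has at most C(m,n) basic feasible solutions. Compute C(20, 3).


Each vertex corresponds to some choice of n active constraints out of m, so the number of vertices is at most C(m, n) = m! / (n!(m-n)!).
m = 20, n = 3
Numerator: 20 * 19 * 18
Denominator: 3! = 6
C(20, 3) = 1140


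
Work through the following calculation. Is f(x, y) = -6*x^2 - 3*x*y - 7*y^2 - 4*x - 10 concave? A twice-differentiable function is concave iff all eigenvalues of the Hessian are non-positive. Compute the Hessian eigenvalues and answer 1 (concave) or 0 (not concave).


The Hessian of f(x,y) = -6*x^2 - 3*x*y - 7*y^2 - 4*x - 10 is:
H = [[-12, -3], [-3, -14]]
Trace = -12 - 14 = -26
Determinant = -12*-14 - (-3)^2 = 159
Discriminant = (-26)^2 - 4*159 = 40.0
Eigenvalues: lambda_1 = -16.1623, lambda_2 = -9.8377
The function is concave.

1


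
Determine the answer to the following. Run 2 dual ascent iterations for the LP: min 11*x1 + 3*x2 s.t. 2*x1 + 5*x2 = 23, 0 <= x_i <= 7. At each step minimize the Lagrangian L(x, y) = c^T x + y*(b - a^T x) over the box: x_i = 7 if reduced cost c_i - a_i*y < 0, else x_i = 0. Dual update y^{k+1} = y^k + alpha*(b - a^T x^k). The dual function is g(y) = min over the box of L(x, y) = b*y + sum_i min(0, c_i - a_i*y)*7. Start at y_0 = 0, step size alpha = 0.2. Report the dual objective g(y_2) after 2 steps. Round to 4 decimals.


Dual ascent for LP: min 11*x1 + 3*x2, 2*x1 + 5*x2 = 23, 0 <= x_i <= 7
Step 1: y^k = 0.0, reduced costs: (11.0, 3.0)
  x^k = (0.0, 0.0), subgradient = b - a^T x = 23.0
  y^{k+1} = 0.0 + 0.2*23.0 = 4.6
Step 2: y^k = 4.6, reduced costs: (1.8, -20.0)
  x^k = (0.0, 7.0), subgradient = b - a^T x = -12.0
  y^{k+1} = 4.6 + 0.2*-12.0 = 2.2
Dual objective at y_2 = 2.2: reduced costs (6.6, -8.0), box minimizer x = (0.0, 7.0)
g(y_2) = b*y + (c1 - a1*y)*x1 + (c2 - a2*y)*x2 = 23*2.2 + 6.6*0.0 + (-8.0)*7.0 = 50.6 + 0.0 - 56.0 = -5.4


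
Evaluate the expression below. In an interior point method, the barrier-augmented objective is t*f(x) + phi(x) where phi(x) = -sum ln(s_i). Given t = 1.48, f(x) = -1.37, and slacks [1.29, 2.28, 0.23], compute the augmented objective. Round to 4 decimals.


Step 1: Compute log-barrier.
ln values: [0.2546, 0.8242, -1.4697]
phi = -(0.2546 + 0.8242 - 1.4697) = 0.3909
Step 2: Compute augmented objective.
t*f(x) = 1.48*-1.37 = -2.0276
Total = -2.0276 + 0.3909 = -1.6367


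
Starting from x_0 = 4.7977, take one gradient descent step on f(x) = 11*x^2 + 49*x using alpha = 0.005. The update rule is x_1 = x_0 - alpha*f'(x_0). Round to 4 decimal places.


We compute the gradient at x_0 and apply the update.
f'(x) = 22*x + 49
f'(4.7977) = 22*4.7977 + 49 = 154.5494
x_1 = 4.7977 - 0.005*154.5494 = 4.025


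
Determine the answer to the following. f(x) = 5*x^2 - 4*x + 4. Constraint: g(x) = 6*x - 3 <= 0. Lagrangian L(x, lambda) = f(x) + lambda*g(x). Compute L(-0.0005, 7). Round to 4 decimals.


Step 1: Evaluate f(x).
f(-0.0005) = 5*(-0.0005)^2 - 4*(-0.0005) + 4 = 4.002
Step 2: Evaluate g(x).
g(-0.0005) = 6*-0.0005 - 3 = -3.003
Step 3: Compute Lagrangian.
L = 4.002 + 7*-3.003 = -17.019


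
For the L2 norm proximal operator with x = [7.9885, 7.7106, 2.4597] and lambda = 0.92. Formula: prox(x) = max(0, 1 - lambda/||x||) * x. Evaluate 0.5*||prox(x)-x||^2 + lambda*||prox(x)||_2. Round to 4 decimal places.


Step 1: Compute ||x||.
||x|| = 11.3719
Step 2: Compute scaling factor.
scale = max(0, 1 - 0.92/11.3719) = 0.9191
Step 3: prox(x) = [7.3422, 7.0868, 2.2607]
||prox(x)|| = 10.4519
Step 4: Proximal objective.
0.5*||prox-x||^2 = 0.4232
lambda*||prox|| = 9.6157
Total = 10.0389


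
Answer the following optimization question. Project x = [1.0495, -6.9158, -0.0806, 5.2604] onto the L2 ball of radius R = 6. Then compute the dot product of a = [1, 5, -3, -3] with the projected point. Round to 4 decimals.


Step 1: Compute ||x|| (intermediates to 6 decimals).
||x|| = sqrt(1.0495^2 + (-6.9158)^2 + (-0.0806)^2 + 5.2604^2) = 8.752602
Step 2: Project.
Since ||x|| > R, scale = R/||x|| = 6/8.752602 = 0.68551, proj(x) = scale * x
proj(x) = [0.719443, -4.74085, -0.055252, 3.606057]
Step 3: Dot product.
a^T * proj(x) = 1*0.719443 + 5*(-4.74085) - 3*(-0.055252) - 3*3.606057 = -33.6372


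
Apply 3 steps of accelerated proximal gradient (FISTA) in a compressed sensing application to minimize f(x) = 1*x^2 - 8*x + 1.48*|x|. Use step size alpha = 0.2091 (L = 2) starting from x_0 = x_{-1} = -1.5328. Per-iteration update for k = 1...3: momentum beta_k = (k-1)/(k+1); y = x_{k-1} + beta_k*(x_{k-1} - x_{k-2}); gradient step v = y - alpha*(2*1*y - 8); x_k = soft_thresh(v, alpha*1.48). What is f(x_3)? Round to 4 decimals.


FISTA on f(x) = 1*x^2 - 8*x + 1.48*|x|
L = 2, alpha = 0.2091
Iteration 1: beta = 0.0, y = -1.5328 + 0.0*(-1.5328 + 1.5328) = -1.5328
  grad(y) = -11.0656, v = y - alpha*grad = 0.781
  prox(v) = soft_thresh(0.781, 0.3095) = 0.4715
Iteration 2: beta = 0.3333, y = 0.4715 + 0.3333*(0.4715 + 1.5328) = 1.1397
  grad(y) = -5.7207, v = y - alpha*grad = 2.3359
  prox(v) = soft_thresh(2.3359, 0.3095) = 2.0264
Iteration 3: beta = 0.5, y = 2.0264 + 0.5*(2.0264 - 0.4715) = 2.8038
  grad(y) = -2.3924, v = y - alpha*grad = 3.3041
  prox(v) = soft_thresh(3.3041, 0.3095) = 2.9946
f(x_3) = 1*2.9946^2 - 8*2.9946 + 1.48*|2.9946| = -10.5572


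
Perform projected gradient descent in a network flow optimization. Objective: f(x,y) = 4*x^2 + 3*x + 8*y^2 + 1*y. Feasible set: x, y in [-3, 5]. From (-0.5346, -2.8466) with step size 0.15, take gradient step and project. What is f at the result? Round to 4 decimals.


Step 1: Compute gradient at (-0.5346, -2.8466).
grad_x = 2*4*-0.5346 + 3 = -1.2768
grad_y = 2*8*-2.8466 + 1 = -44.5456
Step 2: Gradient step.
x_raw = -0.5346 - 0.15*-1.2768 = -0.3431
y_raw = -2.8466 - 0.15*-44.5456 = 3.8352
Step 3: Project onto [-3, 5].
x_proj = clip(-0.3431) = -0.3431
y_proj = clip(3.8352) = 3.8352
Step 4: Evaluate f.
f(-0.3431, 3.8352) = 120.9493


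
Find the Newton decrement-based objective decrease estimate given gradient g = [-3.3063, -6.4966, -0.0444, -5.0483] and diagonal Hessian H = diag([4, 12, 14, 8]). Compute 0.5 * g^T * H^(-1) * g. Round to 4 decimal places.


Step 1: H is diagonal, so H^(-1) * g = [-0.8266, -0.5414, -0.0032, -0.631].
Step 2: g^T H^(-1) g = sum_i g_i^2 / H_ii
  = (-3.3063)^2/4 + (-6.4966)^2/12 + (-0.0444)^2/14 + (-5.0483)^2/8
  = 2.7329 + 3.5172 + 0.0001 + 3.1857 = 9.4359
Step 3: Objective decrease = 0.5 * g^T H^(-1) g = 4.7179


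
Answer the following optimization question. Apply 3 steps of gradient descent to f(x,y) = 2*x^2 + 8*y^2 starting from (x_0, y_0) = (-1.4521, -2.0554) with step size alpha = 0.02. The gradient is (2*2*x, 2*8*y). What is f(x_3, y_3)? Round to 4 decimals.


Gradient descent on f(x,y) = 2*x^2 + 8*y^2.
Starting point: (-1.4521, -2.0554), alpha = 0.02
Step 1: grad_x = 2*2*-1.4521 = -5.8084, grad_y = 2*8*-2.0554 = -32.8864
  x_1 = -1.4521 - 0.02*-5.8084 = -1.3359
  y_1 = -2.0554 - 0.02*-32.8864 = -1.3977
Step 2: grad_x = 2*2*-1.3359 = -5.3437, grad_y = 2*8*-1.3977 = -22.3628
  x_2 = -1.3359 - 0.02*-5.3437 = -1.2291
  y_2 = -1.3977 - 0.02*-22.3628 = -0.9504
Step 3: grad_x = 2*2*-1.2291 = -4.9162, grad_y = 2*8*-0.9504 = -15.2067
  x_3 = -1.2291 - 0.02*-4.9162 = -1.1307
  y_3 = -0.9504 - 0.02*-15.2067 = -0.6463
f(-1.1307, -0.6463) = 2*(-1.1307)^2 + 8*(-0.6463)^2 = 5.8986


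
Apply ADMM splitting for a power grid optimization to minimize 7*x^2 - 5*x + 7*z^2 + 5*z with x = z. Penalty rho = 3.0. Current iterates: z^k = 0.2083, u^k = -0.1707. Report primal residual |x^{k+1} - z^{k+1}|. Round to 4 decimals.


ADMM iteration with rho = 3.0, z^k = 0.2083, u^k = -0.1707
Step 1: x-update.
Minimize 7*x^2 - 5*x + (3.0/2)*(x - 0.2083 - 0.1707)^2
FOC: (2*7 + 3.0)*x = 5 + 3.0*(0.2083 + 0.1707)
x^{k+1} = 0.361
Step 2: z-update.
Minimize 7*z^2 + 5*z + (3.0/2)*(0.361 - z - 0.1707)^2
FOC: (2*7 + 3.0)*z = -5 + 3.0*(0.361 - 0.1707)
z^{k+1} = -0.2605
Step 3: u-update.
u^{k+1} = -0.1707 + 0.361 + 0.2605 = 0.4508
Step 4: Primal residual = |0.361 + 0.2605| = 0.6215


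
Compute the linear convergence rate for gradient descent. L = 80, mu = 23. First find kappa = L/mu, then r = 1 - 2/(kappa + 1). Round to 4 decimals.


Step 1: Compute the condition number.
kappa = L/mu = 80/23 = 3.4783
Step 2: Compute the convergence rate.
r = 1 - 2/(kappa + 1) = 1 - 2*mu/(L + mu) = (L - mu)/(L + mu) = 57/103 = 0.5534


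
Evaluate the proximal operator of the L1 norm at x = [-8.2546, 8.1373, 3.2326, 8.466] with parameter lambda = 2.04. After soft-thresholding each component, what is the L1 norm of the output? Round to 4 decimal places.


Soft-thresholding with lambda = 2.04:
prox(-8.2546) = sign(-8.2546)*max(|-8.2546| - 2.04, 0) = -6.2146
prox(8.1373) = sign(8.1373)*max(|8.1373| - 2.04, 0) = 6.0973
prox(3.2326) = sign(3.2326)*max(|3.2326| - 2.04, 0) = 1.1926
prox(8.466) = sign(8.466)*max(|8.466| - 2.04, 0) = 6.426
prox(x) = [-6.2146, 6.0973, 1.1926, 6.426]
||prox(x)||_1 = 6.2146 + 6.0973 + 1.1926 + 6.426 = 19.9305


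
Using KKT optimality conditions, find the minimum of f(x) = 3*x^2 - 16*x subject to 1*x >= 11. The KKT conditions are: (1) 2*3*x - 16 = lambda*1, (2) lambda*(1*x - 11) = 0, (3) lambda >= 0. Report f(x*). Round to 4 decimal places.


Step 1: Try lambda = 0 (constraint inactive).
x_unc = 16/(2*3) = 2.6667
Check: 1*2.6667 = 2.6667 < 11 -- violated!
Step 2: Constraint must be active: 1*x = 11
x* = 11/1 = 11.0
lambda = (2*3*11.0 - 16)/1 = 50.0
Step 3: Compute optimal value.
f(x*) = 3*11.0^2 - 16*11.0 = 187.0


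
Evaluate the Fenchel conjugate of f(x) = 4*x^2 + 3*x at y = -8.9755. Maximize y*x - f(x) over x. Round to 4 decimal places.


f*(y) = sup_x {y*x - a*x^2 - b*x} = sup_x {(y-b)*x - a*x^2}
FOC: (y - b) - 2a*x = 0 => x* = (y - b)/(2a)
x* = (-8.9755 - 3)/(2*4) = -1.4969
f*(-8.9755) = (y-b)^2/(4a) = (-8.9755 - 3)^2/(4*4)
= 143.4126/16 = 8.9633


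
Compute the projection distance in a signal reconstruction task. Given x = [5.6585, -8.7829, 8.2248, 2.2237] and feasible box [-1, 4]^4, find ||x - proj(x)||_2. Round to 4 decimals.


Project each component onto [-1, 4].
clip(5.6585) = 4.0, clip(-8.7829) = -1.0, clip(8.2248) = 4.0, clip(2.2237) = 2.2237
Projection = [4.0, -1.0, 4.0, 2.2237]
Squared diffs: [2.7506, 60.5735, 17.8489, 0.0]
Distance = sqrt(81.173) = 9.0096


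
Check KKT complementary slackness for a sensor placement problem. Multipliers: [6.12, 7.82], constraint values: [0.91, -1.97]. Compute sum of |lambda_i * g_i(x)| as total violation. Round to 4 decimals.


KKT complementary slackness check:
lambda_1 * g_1 = 6.12 * 0.91 = 5.5692
lambda_2 * g_2 = 7.82 * -1.97 = -15.4054
Total violation = 5.5692 + 15.4054 = 20.9746


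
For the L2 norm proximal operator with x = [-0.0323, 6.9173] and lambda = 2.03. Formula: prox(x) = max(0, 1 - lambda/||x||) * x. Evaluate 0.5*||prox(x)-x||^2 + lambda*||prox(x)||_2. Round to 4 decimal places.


Step 1: Compute ||x||.
||x|| = 6.9174
Step 2: Compute scaling factor.
scale = max(0, 1 - 2.03/6.9174) = 0.7065
Step 3: prox(x) = [-0.0228, 4.8873]
||prox(x)|| = 4.8874
Step 4: Proximal objective.
0.5*||prox-x||^2 = 2.0605
lambda*||prox|| = 9.9214
Total = 11.9818


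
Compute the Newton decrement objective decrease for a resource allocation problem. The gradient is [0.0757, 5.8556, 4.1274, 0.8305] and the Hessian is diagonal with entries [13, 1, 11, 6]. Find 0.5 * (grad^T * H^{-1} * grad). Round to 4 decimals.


Step 1: H is diagonal, so H^(-1) * g = [0.0058, 5.8556, 0.3752, 0.1384].
Step 2: g^T H^(-1) g = sum_i g_i^2 / H_ii
  = (0.0757)^2/13 + (5.8556)^2/1 + (4.1274)^2/11 + (0.8305)^2/6
  = 0.0004 + 34.2881 + 1.5487 + 0.115 = 35.9521
Step 3: Objective decrease = 0.5 * g^T H^(-1) g = 17.9761


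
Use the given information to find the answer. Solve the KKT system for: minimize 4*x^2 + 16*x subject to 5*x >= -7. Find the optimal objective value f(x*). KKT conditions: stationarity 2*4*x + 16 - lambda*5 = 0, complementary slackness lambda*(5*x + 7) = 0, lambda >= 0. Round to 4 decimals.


Step 1: Try lambda = 0 (constraint inactive).
x_unc = -16/(2*4) = -2.0
Check: 5*-2.0 = -10.0 < -7 -- violated!
Step 2: Constraint must be active: 5*x = -7
x* = -7/5 = -1.4
lambda = (2*4*(-1.4) + 16)/5 = 0.96
Step 3: Compute optimal value.
f(x*) = 4*(-1.4)^2 + 16*(-1.4) = -14.56


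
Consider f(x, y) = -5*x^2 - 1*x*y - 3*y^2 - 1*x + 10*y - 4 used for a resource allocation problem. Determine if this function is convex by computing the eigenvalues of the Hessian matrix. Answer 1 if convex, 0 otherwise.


The Hessian of f(x,y) = -5*x^2 - 1*x*y - 3*y^2 - 1*x + 10*y - 4 is:
H = [[-10, -1], [-1, -6]]
Trace = -10 - 6 = -16
Determinant = -10*-6 - (-1)^2 = 59
Discriminant = (-16)^2 - 4*59 = 20.0
Eigenvalues: lambda_1 = -10.2361, lambda_2 = -5.7639
The function is not convex.

0


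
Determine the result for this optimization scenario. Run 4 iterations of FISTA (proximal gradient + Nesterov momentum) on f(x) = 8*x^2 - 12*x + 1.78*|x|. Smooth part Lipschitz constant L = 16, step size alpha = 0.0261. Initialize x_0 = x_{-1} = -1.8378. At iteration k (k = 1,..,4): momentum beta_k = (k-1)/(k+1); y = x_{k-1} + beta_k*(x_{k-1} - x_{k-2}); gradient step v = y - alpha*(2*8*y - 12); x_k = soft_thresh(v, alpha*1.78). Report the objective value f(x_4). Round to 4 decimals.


FISTA on f(x) = 8*x^2 - 12*x + 1.78*|x|
L = 16, alpha = 0.0261
Iteration 1: beta = 0.0, y = -1.8378 + 0.0*(-1.8378 + 1.8378) = -1.8378
  grad(y) = -41.4048, v = y - alpha*grad = -0.7571
  prox(v) = soft_thresh(-0.7571, 0.0465) = -0.7107
Iteration 2: beta = 0.3333, y = -0.7107 + 0.3333*(-0.7107 + 1.8378) = -0.335
  grad(y) = -17.3595, v = y - alpha*grad = 0.1181
  prox(v) = soft_thresh(0.1181, 0.0465) = 0.0717
Iteration 3: beta = 0.5, y = 0.0717 + 0.5*(0.0717 + 0.7107) = 0.4628
  grad(y) = -4.5948, v = y - alpha*grad = 0.5827
  prox(v) = soft_thresh(0.5827, 0.0465) = 0.5363
Iteration 4: beta = 0.6, y = 0.5363 + 0.6*(0.5363 - 0.0717) = 0.8151
  grad(y) = 1.0411, v = y - alpha*grad = 0.7879
  prox(v) = soft_thresh(0.7879, 0.0465) = 0.7414
f(x_4) = 8*0.7414^2 - 12*0.7414 + 1.78*|0.7414| = -3.1797


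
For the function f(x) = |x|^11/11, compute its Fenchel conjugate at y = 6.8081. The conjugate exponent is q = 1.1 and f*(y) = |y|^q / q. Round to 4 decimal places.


The conjugate exponent q satisfies 1/p + 1/q = 1.
p = 11, so q = 11/(11 - 1) = 1.1
|y|^q = 6.8081^1.1 = 8.2476
f*(6.8081) = 8.2476 / 1.1 = 7.4978


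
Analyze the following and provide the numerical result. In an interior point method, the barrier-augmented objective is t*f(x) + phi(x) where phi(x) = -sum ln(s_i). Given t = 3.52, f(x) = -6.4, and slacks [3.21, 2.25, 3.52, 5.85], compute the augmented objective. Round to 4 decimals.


Step 1: Compute log-barrier.
ln values: [1.1663, 0.8109, 1.2585, 1.7664]
phi = -(1.1663 + 0.8109 + 1.2585 + 1.7664) = -5.0021
Step 2: Compute augmented objective.
t*f(x) = 3.52*-6.4 = -22.528
Total = -22.528 - 5.0021 = -27.5301


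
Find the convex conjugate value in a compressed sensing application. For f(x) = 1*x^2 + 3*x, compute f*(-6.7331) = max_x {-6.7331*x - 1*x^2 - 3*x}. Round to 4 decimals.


f*(y) = sup_x {y*x - a*x^2 - b*x} = sup_x {(y-b)*x - a*x^2}
FOC: (y - b) - 2a*x = 0 => x* = (y - b)/(2a)
x* = (-6.7331 - 3)/(2*1) = -4.8666
f*(-6.7331) = (y-b)^2/(4a) = (-6.7331 - 3)^2/(4*1)
= 94.7332/4 = 23.6833


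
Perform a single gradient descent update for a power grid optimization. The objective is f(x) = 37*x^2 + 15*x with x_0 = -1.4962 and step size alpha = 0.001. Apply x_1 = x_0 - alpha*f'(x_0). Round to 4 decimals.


We compute the gradient at x_0 and apply the update.
f'(x) = 74*x + 15
f'(-1.4962) = 74*-1.4962 + 15 = -95.7188
x_1 = -1.4962 - 0.001*-95.7188 = -1.4005


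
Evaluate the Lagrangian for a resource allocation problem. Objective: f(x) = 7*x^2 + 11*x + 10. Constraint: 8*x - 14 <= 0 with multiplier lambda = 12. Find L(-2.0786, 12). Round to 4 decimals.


Step 1: Evaluate f(x).
f(-2.0786) = 7*(-2.0786)^2 + 11*(-2.0786) + 10 = 17.3794
Step 2: Evaluate g(x).
g(-2.0786) = 8*-2.0786 - 14 = -30.6288
Step 3: Compute Lagrangian.
L = 17.3794 + 12*-30.6288 = -350.1662


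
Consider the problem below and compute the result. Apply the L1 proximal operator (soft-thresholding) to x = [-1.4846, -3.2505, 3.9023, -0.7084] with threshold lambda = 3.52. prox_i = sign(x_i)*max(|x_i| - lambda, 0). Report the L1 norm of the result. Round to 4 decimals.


Soft-thresholding with lambda = 3.52:
prox(-1.4846) = sign(-1.4846)*max(|-1.4846| - 3.52, 0) = 0.0
prox(-3.2505) = sign(-3.2505)*max(|-3.2505| - 3.52, 0) = 0.0
prox(3.9023) = sign(3.9023)*max(|3.9023| - 3.52, 0) = 0.3823
prox(-0.7084) = sign(-0.7084)*max(|-0.7084| - 3.52, 0) = 0.0
prox(x) = [0.0, 0.0, 0.3823, 0.0]
||prox(x)||_1 = 0.0 + 0.0 + 0.3823 + 0.0 = 0.3823


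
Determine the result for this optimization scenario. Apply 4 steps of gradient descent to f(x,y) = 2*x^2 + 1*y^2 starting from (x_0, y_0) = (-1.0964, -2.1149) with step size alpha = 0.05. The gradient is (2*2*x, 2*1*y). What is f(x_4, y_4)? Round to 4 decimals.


Gradient descent on f(x,y) = 2*x^2 + 1*y^2.
Starting point: (-1.0964, -2.1149), alpha = 0.05
Step 1: grad_x = 2*2*-1.0964 = -4.3856, grad_y = 2*1*-2.1149 = -4.2298
  x_1 = -1.0964 - 0.05*-4.3856 = -0.8771
  y_1 = -2.1149 - 0.05*-4.2298 = -1.9034
Step 2: grad_x = 2*2*-0.8771 = -3.5085, grad_y = 2*1*-1.9034 = -3.8068
  x_2 = -0.8771 - 0.05*-3.5085 = -0.7017
  y_2 = -1.9034 - 0.05*-3.8068 = -1.7131
Step 3: grad_x = 2*2*-0.7017 = -2.8068, grad_y = 2*1*-1.7131 = -3.4261
  x_3 = -0.7017 - 0.05*-2.8068 = -0.5614
  y_3 = -1.7131 - 0.05*-3.4261 = -1.5418
Step 4: grad_x = 2*2*-0.5614 = -2.2454, grad_y = 2*1*-1.5418 = -3.0835
  x_4 = -0.5614 - 0.05*-2.2454 = -0.4491
  y_4 = -1.5418 - 0.05*-3.0835 = -1.3876
f(-0.4491, -1.3876) = 2*(-0.4491)^2 + 1*(-1.3876)^2 = 2.3288


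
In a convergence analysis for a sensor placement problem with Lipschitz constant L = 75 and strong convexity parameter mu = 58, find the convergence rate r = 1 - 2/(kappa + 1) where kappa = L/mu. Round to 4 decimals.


Step 1: Compute the condition number.
kappa = L/mu = 75/58 = 1.2931
Step 2: Compute the convergence rate.
r = 1 - 2/(kappa + 1) = 1 - 2*mu/(L + mu) = (L - mu)/(L + mu) = 17/133 = 0.1278


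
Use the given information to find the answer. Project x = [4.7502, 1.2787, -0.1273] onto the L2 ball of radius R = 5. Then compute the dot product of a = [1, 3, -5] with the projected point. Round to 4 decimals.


Step 1: Compute ||x|| (intermediates to 6 decimals).
||x|| = sqrt(4.7502^2 + 1.2787^2 + (-0.1273)^2) = 4.920943
Step 2: Project.
Since ||x|| <= R, proj = x (no scaling needed).
proj(x) = [4.7502, 1.2787, -0.1273]
Step 3: Dot product.
a^T * proj(x) = 1*4.7502 + 3*1.2787 - 5*(-0.1273) = 9.2228


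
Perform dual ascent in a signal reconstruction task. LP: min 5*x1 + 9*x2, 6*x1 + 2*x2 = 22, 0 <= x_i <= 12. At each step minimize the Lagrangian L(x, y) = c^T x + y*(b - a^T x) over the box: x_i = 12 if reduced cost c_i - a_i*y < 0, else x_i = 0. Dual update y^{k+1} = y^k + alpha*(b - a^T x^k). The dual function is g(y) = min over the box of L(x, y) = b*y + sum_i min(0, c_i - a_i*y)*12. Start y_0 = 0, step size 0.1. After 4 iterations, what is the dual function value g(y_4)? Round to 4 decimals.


Dual ascent for LP: min 5*x1 + 9*x2, 6*x1 + 2*x2 = 22, 0 <= x_i <= 12
Step 1: y^k = 0.0, reduced costs: (5.0, 9.0)
  x^k = (0.0, 0.0), subgradient = b - a^T x = 22.0
  y^{k+1} = 0.0 + 0.1*22.0 = 2.2
Step 2: y^k = 2.2, reduced costs: (-8.2, 4.6)
  x^k = (12.0, 0.0), subgradient = b - a^T x = -50.0
  y^{k+1} = 2.2 + 0.1*-50.0 = -2.8
Step 3: y^k = -2.8, reduced costs: (21.8, 14.6)
  x^k = (0.0, 0.0), subgradient = b - a^T x = 22.0
  y^{k+1} = -2.8 + 0.1*22.0 = -0.6
Step 4: y^k = -0.6, reduced costs: (8.6, 10.2)
  x^k = (0.0, 0.0), subgradient = b - a^T x = 22.0
  y^{k+1} = -0.6 + 0.1*22.0 = 1.6
Dual objective at y_4 = 1.6: reduced costs (-4.6, 5.8), box minimizer x = (12.0, 0.0)
g(y_4) = b*y + (c1 - a1*y)*x1 + (c2 - a2*y)*x2 = 22*1.6 + (-4.6)*12.0 + 5.8*0.0 = 35.2 - 55.2 + 0.0 = -20.0


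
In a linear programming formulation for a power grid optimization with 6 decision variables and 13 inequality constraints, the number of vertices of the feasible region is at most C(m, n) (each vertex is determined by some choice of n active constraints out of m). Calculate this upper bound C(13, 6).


Each vertex corresponds to some choice of n active constraints out of m, so the number of vertices is at most C(m, n) = m! / (n!(m-n)!).
m = 13, n = 6
Numerator: 13 * 12 * 11 * 10 * 9 * 8
Denominator: 6! = 720
C(13, 6) = 1716


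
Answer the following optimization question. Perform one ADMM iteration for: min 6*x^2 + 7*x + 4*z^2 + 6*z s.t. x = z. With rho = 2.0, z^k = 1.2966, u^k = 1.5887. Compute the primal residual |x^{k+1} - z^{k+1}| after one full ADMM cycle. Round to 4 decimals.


ADMM iteration with rho = 2.0, z^k = 1.2966, u^k = 1.5887
Step 1: x-update.
Minimize 6*x^2 + 7*x + (2.0/2)*(x - 1.2966 + 1.5887)^2
FOC: (2*6 + 2.0)*x = -7 + 2.0*(1.2966 - 1.5887)
x^{k+1} = -0.5417
Step 2: z-update.
Minimize 4*z^2 + 6*z + (2.0/2)*(-0.5417 - z + 1.5887)^2
FOC: (2*4 + 2.0)*z = -6 + 2.0*(-0.5417 + 1.5887)
z^{k+1} = -0.3906
Step 3: u-update.
u^{k+1} = 1.5887 - 0.5417 + 0.3906 = 1.4376
Step 4: Primal residual = |-0.5417 + 0.3906| = 0.1511


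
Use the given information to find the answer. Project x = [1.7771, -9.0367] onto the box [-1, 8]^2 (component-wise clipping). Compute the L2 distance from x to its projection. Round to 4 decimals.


Project each component onto [-1, 8].
clip(1.7771) = 1.7771, clip(-9.0367) = -1.0
Projection = [1.7771, -1.0]
Squared diffs: [0.0, 64.5885]
Distance = sqrt(64.5885) = 8.0367


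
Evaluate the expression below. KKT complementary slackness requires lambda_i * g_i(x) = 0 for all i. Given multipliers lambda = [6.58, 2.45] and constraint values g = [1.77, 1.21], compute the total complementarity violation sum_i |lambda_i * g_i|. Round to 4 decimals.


KKT complementary slackness check:
lambda_1 * g_1 = 6.58 * 1.77 = 11.6466
lambda_2 * g_2 = 2.45 * 1.21 = 2.9645
Total violation = 11.6466 + 2.9645 = 14.6111


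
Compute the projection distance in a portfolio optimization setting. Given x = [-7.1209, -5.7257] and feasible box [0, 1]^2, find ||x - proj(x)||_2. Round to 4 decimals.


Project each component onto [0, 1].
clip(-7.1209) = 0.0, clip(-5.7257) = 0.0
Projection = [0.0, 0.0]
Squared diffs: [50.7072, 32.7836]
Distance = sqrt(83.4908) = 9.1373


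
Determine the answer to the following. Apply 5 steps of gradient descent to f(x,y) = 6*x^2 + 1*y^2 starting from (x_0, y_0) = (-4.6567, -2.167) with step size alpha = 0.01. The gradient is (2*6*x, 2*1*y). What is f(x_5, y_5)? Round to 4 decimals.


Gradient descent on f(x,y) = 6*x^2 + 1*y^2.
Starting point: (-4.6567, -2.167), alpha = 0.01
Step 1: grad_x = 2*6*-4.6567 = -55.8804, grad_y = 2*1*-2.167 = -4.334
  x_1 = -4.6567 - 0.01*-55.8804 = -4.0979
  y_1 = -2.167 - 0.01*-4.334 = -2.1237
Step 2: grad_x = 2*6*-4.0979 = -49.1748, grad_y = 2*1*-2.1237 = -4.2473
  x_2 = -4.0979 - 0.01*-49.1748 = -3.6061
  y_2 = -2.1237 - 0.01*-4.2473 = -2.0812
Step 3: grad_x = 2*6*-3.6061 = -43.2738, grad_y = 2*1*-2.0812 = -4.1624
  x_3 = -3.6061 - 0.01*-43.2738 = -3.1734
  y_3 = -2.0812 - 0.01*-4.1624 = -2.0396
Step 4: grad_x = 2*6*-3.1734 = -38.0809, grad_y = 2*1*-2.0396 = -4.0791
  x_4 = -3.1734 - 0.01*-38.0809 = -2.7926
  y_4 = -2.0396 - 0.01*-4.0791 = -1.9988
Step 5: grad_x = 2*6*-2.7926 = -33.5112, grad_y = 2*1*-1.9988 = -3.9975
  x_5 = -2.7926 - 0.01*-33.5112 = -2.4575
  y_5 = -1.9988 - 0.01*-3.9975 = -1.9588
f(-2.4575, -1.9588) = 6*(-2.4575)^2 + 1*(-1.9588)^2 = 40.0724


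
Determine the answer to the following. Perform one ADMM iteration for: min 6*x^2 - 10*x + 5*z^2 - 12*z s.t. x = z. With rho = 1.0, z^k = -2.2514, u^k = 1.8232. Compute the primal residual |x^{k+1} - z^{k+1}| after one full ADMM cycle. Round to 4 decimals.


ADMM iteration with rho = 1.0, z^k = -2.2514, u^k = 1.8232
Step 1: x-update.
Minimize 6*x^2 - 10*x + (1.0/2)*(x + 2.2514 + 1.8232)^2
FOC: (2*6 + 1.0)*x = 10 + 1.0*(-2.2514 - 1.8232)
x^{k+1} = 0.4558
Step 2: z-update.
Minimize 5*z^2 - 12*z + (1.0/2)*(0.4558 - z + 1.8232)^2
FOC: (2*5 + 1.0)*z = 12 + 1.0*(0.4558 + 1.8232)
z^{k+1} = 1.2981
Step 3: u-update.
u^{k+1} = 1.8232 + 0.4558 - 1.2981 = 0.9809
Step 4: Primal residual = |0.4558 - 1.2981| = 0.8423


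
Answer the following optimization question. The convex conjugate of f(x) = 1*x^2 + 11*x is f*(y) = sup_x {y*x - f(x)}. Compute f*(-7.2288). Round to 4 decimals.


f*(y) = sup_x {y*x - a*x^2 - b*x} = sup_x {(y-b)*x - a*x^2}
FOC: (y - b) - 2a*x = 0 => x* = (y - b)/(2a)
x* = (-7.2288 - 11)/(2*1) = -9.1144
f*(-7.2288) = (y-b)^2/(4a) = (-7.2288 - 11)^2/(4*1)
= 332.2891/4 = 83.0723


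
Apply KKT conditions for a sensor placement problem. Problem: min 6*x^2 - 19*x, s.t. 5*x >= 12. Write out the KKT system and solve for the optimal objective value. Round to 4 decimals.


Step 1: Try lambda = 0 (constraint inactive).
x_unc = 19/(2*6) = 1.5833
Check: 5*1.5833 = 7.9165 < 12 -- violated!
Step 2: Constraint must be active: 5*x = 12
x* = 12/5 = 2.4
lambda = (2*6*2.4 - 19)/5 = 1.96
Step 3: Compute optimal value.
f(x*) = 6*2.4^2 - 19*2.4 = -11.04


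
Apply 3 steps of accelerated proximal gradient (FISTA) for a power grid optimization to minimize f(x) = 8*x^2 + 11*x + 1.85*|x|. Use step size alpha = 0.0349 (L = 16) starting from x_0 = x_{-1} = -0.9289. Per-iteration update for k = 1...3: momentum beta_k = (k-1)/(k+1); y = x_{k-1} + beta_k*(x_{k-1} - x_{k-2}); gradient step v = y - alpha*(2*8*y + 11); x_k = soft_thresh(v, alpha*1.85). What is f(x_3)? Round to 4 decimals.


FISTA on f(x) = 8*x^2 + 11*x + 1.85*|x|
L = 16, alpha = 0.0349
Iteration 1: beta = 0.0, y = -0.9289 + 0.0*(-0.9289 + 0.9289) = -0.9289
  grad(y) = -3.8624, v = y - alpha*grad = -0.7941
  prox(v) = soft_thresh(-0.7941, 0.0646) = -0.7295
Iteration 2: beta = 0.3333, y = -0.7295 + 0.3333*(-0.7295 + 0.9289) = -0.6631
  grad(y) = 0.3907, v = y - alpha*grad = -0.6767
  prox(v) = soft_thresh(-0.6767, 0.0646) = -0.6122
Iteration 3: beta = 0.5, y = -0.6122 + 0.5*(-0.6122 + 0.7295) = -0.5535
  grad(y) = 2.1446, v = y - alpha*grad = -0.6283
  prox(v) = soft_thresh(-0.6283, 0.0646) = -0.5637
f(x_3) = 8*(-0.5637)^2 + 11*(-0.5637) + 1.85*|-0.5637| = -2.6158


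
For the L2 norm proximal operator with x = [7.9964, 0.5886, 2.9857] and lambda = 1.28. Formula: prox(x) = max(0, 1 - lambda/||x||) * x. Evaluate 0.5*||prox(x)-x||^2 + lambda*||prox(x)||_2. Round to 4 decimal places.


Step 1: Compute ||x||.
||x|| = 8.5559
Step 2: Compute scaling factor.
scale = max(0, 1 - 1.28/8.5559) = 0.8504
Step 3: prox(x) = [6.8001, 0.5005, 2.539]
||prox(x)|| = 7.2759
Step 4: Proximal objective.
0.5*||prox-x||^2 = 0.8192
lambda*||prox|| = 9.3132
Total = 10.1323


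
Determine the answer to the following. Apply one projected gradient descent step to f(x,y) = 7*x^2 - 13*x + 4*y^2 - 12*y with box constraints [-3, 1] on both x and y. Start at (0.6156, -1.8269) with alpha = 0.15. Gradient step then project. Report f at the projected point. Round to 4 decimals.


Step 1: Compute gradient at (0.6156, -1.8269).
grad_x = 2*7*0.6156 - 13 = -4.3816
grad_y = 2*4*-1.8269 - 12 = -26.6152
Step 2: Gradient step.
x_raw = 0.6156 - 0.15*-4.3816 = 1.2728
y_raw = -1.8269 - 0.15*-26.6152 = 2.1654
Step 3: Project onto [-3, 1].
x_proj = clip(1.2728) = 1.0
y_proj = clip(2.1654) = 1.0
Step 4: Evaluate f.
f(1.0, 1.0) = -14.0


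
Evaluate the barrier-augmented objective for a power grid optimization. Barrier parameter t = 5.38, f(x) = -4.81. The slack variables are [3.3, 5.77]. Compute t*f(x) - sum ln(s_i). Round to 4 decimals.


Step 1: Compute log-barrier.
ln values: [1.1939, 1.7527]
phi = -(1.1939 + 1.7527) = -2.9466
Step 2: Compute augmented objective.
t*f(x) = 5.38*-4.81 = -25.8778
Total = -25.8778 - 2.9466 = -28.8244


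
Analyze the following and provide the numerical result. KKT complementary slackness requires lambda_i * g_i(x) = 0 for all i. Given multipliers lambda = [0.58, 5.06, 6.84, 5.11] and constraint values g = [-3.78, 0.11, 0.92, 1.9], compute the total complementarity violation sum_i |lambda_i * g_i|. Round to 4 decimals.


KKT complementary slackness check:
lambda_1 * g_1 = 0.58 * -3.78 = -2.1924
lambda_2 * g_2 = 5.06 * 0.11 = 0.5566
lambda_3 * g_3 = 6.84 * 0.92 = 6.2928
lambda_4 * g_4 = 5.11 * 1.9 = 9.709
Total violation = 2.1924 + 0.5566 + 6.2928 + 9.709 = 18.7508


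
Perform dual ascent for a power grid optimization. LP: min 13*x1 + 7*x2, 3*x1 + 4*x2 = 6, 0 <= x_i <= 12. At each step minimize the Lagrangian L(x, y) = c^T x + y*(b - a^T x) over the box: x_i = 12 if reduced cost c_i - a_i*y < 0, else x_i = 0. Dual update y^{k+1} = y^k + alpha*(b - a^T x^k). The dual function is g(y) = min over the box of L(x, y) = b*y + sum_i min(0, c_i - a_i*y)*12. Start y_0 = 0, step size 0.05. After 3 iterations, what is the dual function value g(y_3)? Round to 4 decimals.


Dual ascent for LP: min 13*x1 + 7*x2, 3*x1 + 4*x2 = 6, 0 <= x_i <= 12
Step 1: y^k = 0.0, reduced costs: (13.0, 7.0)
  x^k = (0.0, 0.0), subgradient = b - a^T x = 6.0
  y^{k+1} = 0.0 + 0.05*6.0 = 0.3
Step 2: y^k = 0.3, reduced costs: (12.1, 5.8)
  x^k = (0.0, 0.0), subgradient = b - a^T x = 6.0
  y^{k+1} = 0.3 + 0.05*6.0 = 0.6
Step 3: y^k = 0.6, reduced costs: (11.2, 4.6)
  x^k = (0.0, 0.0), subgradient = b - a^T x = 6.0
  y^{k+1} = 0.6 + 0.05*6.0 = 0.9
Dual objective at y_3 = 0.9: reduced costs (10.3, 3.4), box minimizer x = (0.0, 0.0)
g(y_3) = b*y + (c1 - a1*y)*x1 + (c2 - a2*y)*x2 = 6*0.9 + 10.3*0.0 + 3.4*0.0 = 5.4 + 0.0 + 0.0 = 5.4


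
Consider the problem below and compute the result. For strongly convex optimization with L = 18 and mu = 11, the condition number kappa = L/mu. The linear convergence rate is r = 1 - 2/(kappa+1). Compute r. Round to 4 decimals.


Step 1: Compute the condition number.
kappa = L/mu = 18/11 = 1.6364
Step 2: Compute the convergence rate.
r = 1 - 2/(kappa + 1) = 1 - 2*mu/(L + mu) = (L - mu)/(L + mu) = 7/29 = 0.2414


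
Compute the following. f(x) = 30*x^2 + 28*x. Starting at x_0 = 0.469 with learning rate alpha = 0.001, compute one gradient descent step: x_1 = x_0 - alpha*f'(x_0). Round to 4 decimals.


We compute the gradient at x_0 and apply the update.
f'(x) = 60*x + 28
f'(0.469) = 60*0.469 + 28 = 56.14
x_1 = 0.469 - 0.001*56.14 = 0.4129


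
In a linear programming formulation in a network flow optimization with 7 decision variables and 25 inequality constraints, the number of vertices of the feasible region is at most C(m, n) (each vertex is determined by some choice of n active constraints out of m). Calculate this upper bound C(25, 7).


Each vertex corresponds to some choice of n active constraints out of m, so the number of vertices is at most C(m, n) = m! / (n!(m-n)!).
m = 25, n = 7
Numerator: 25 * 24 * 23 * 22 * 21 * 20 * 19
Denominator: 7! = 5040
C(25, 7) = 480700


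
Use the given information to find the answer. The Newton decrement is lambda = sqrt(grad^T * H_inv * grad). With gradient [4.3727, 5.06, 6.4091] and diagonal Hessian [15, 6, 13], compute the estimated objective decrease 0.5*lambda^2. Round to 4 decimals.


Step 1: H is diagonal, so H^(-1) * g = [0.2915, 0.8433, 0.493].
Step 2: g^T H^(-1) g = sum_i g_i^2 / H_ii
  = (4.3727)^2/15 + (5.06)^2/6 + (6.4091)^2/13
  = 1.2747 + 4.2673 + 3.1597 = 8.7017
Step 3: Objective decrease = 0.5 * g^T H^(-1) g = 4.3509


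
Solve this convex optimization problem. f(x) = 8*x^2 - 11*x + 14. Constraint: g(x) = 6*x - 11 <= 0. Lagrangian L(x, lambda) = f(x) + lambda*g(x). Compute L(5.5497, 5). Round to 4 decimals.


Step 1: Evaluate f(x).
f(5.5497) = 8*5.5497^2 - 11*5.5497 + 14 = 199.3467
Step 2: Evaluate g(x).
g(5.5497) = 6*5.5497 - 11 = 22.2982
Step 3: Compute Lagrangian.
L = 199.3467 + 5*22.2982 = 310.8377


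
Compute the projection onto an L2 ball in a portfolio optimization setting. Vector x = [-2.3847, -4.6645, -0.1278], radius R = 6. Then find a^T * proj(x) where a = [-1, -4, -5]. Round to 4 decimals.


Step 1: Compute ||x|| (intermediates to 6 decimals).
||x|| = sqrt((-2.3847)^2 + (-4.6645)^2 + (-0.1278)^2) = 5.240295
Step 2: Project.
Since ||x|| <= R, proj = x (no scaling needed).
proj(x) = [-2.3847, -4.6645, -0.1278]
Step 3: Dot product.
a^T * proj(x) = -1*(-2.3847) - 4*(-4.6645) - 5*(-0.1278) = 21.6817


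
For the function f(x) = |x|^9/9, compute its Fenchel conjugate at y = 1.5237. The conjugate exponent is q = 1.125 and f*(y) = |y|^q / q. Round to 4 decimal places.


The conjugate exponent q satisfies 1/p + 1/q = 1.
p = 9, so q = 9/(9 - 1) = 1.125
|y|^q = 1.5237^1.125 = 1.6061
f*(1.5237) = 1.6061 / 1.125 = 1.4276


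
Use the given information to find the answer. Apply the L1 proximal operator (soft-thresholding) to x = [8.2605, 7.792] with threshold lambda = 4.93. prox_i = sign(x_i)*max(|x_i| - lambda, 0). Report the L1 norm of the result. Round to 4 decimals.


Soft-thresholding with lambda = 4.93:
prox(8.2605) = sign(8.2605)*max(|8.2605| - 4.93, 0) = 3.3305
prox(7.792) = sign(7.792)*max(|7.792| - 4.93, 0) = 2.862
prox(x) = [3.3305, 2.862]
||prox(x)||_1 = 3.3305 + 2.862 = 6.1925
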